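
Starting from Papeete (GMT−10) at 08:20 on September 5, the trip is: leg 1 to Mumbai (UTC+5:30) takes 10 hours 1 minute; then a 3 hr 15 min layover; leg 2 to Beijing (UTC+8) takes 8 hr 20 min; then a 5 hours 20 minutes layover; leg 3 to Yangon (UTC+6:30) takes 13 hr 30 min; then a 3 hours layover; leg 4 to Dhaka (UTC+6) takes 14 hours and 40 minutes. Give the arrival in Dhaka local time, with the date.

Convert departure to UTC: 08:20 + 10:00 = 18:20 UTC on Sep 5.
Add 10 hours 1 minute leg 1 → 04:21 UTC (Sep 6).
Add 3 hours 15 minutes layover in Mumbai → 07:36 UTC.
Add 8 hours and 20 minutes leg 2 → 15:56 UTC.
Add 5 hours 20 minutes layover in Beijing → 21:16 UTC.
Add 13 hours 30 minutes leg 3 → 10:46 UTC (Sep 7).
Add 3 hours layover in Yangon → 13:46 UTC.
Add 14 hours 40 minutes leg 4 → 04:26 UTC (Sep 8).
Dhaka is UTC+6:00, so local arrival = 04:26 + 6:00 = 10:26 on Sep 8.

10:26 on September 8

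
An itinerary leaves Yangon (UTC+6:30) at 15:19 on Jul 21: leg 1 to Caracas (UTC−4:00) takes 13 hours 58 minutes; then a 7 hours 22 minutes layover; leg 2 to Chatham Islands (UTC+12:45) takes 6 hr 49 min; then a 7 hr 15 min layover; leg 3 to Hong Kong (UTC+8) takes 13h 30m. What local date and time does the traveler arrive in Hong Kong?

17:43 on Jul 23

Convert departure to UTC: 15:19 − 6:30 = 08:49 UTC on Jul 21.
Add 13 hours and 58 minutes leg 1 → 22:47 UTC.
Add 7 hours 22 minutes layover in Caracas → 06:09 UTC (Jul 22).
Add 6 hours 49 minutes leg 2 → 12:58 UTC.
Add 7 hours and 15 minutes layover in Chatham Islands → 20:13 UTC.
Add 13 hours and 30 minutes leg 3 → 09:43 UTC (Jul 23).
Hong Kong is UTC+8:00, so local arrival = 09:43 + 8:00 = 17:43 on Jul 23.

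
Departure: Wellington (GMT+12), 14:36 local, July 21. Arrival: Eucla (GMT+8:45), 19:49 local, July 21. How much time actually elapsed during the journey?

Eucla is 3:15 behind Wellington.
Clock-face elapsed time (ignoring zones) is 5 hours 13 minutes.
Actual elapsed = 5 hours 13 minutes + 3:15 = 8 hours 28 minutes.

8 hours 28 minutes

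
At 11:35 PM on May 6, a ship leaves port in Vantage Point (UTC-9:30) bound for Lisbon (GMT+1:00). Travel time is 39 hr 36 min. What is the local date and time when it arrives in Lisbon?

Convert departure to UTC: 11:35 PM + 9:30 = 9:05 AM UTC on May 7.
Add 39 hours 36 minutes travel time → 12:41 AM UTC (May 9).
Lisbon is UTC+1:00, so local arrival = 12:41 AM + 1:00 = 1:41 AM on May 9.

1:41 AM on May 9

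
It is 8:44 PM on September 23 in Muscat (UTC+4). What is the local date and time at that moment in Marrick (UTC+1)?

5:44 PM on Sep 23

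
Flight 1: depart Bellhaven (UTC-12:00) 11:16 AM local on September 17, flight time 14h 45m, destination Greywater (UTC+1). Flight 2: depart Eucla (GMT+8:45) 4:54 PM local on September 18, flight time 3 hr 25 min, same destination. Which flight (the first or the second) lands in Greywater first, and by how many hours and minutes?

the second, by 2 hours 27 minutes

Flight 1 in UTC: 11:16 AM + 12:00 = 11:16 PM on Sep 17.
+14 hours 45 minutes → arrive 2:01 PM UTC on Sep 18.
Flight 2 in UTC: 4:54 PM − 8:45 = 8:09 AM on Sep 18.
+3 hours 25 minutes → arrive 11:34 AM UTC on Sep 18.
Flight 2 lands earlier by 2 hours 27 minutes.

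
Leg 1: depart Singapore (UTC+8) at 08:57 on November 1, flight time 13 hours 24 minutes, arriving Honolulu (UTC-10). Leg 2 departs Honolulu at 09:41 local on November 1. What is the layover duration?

5 hours 20 minutes

Convert departure to UTC: 08:57 − 8:00 = 00:57 UTC on Nov 1.
Add 13 hours 24 minutes flight time → 14:21 UTC.
Honolulu is UTC−10:00, so local arrival = 14:21 − 10:00 = 04:21 on Nov 1.
Layover = 09:41 − 04:21 = 5 hours 20 minutes.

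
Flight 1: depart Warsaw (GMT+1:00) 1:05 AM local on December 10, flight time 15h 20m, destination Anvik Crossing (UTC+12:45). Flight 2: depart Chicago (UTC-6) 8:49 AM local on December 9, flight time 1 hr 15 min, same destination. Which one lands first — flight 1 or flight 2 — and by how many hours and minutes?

Flight 1 in UTC: 1:05 AM − 1:00 = 12:05 AM on Dec 10.
+15 hours 20 minutes → arrive 3:25 PM UTC on Dec 10.
Flight 2 in UTC: 8:49 AM + 6:00 = 2:49 PM on Dec 9.
+1 hour 15 minutes → arrive 4:04 PM UTC on Dec 9.
Flight 2 lands earlier by 23 hours 21 minutes.

the second, by 23 hours 21 minutes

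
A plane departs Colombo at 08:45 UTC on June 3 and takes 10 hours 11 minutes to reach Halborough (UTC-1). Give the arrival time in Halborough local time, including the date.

17:56 on Jun 3

Departure is given in UTC: 08:45 on Jun 3.
Add 10 hours 11 minutes → 18:56 UTC.
Halborough is UTC−1:00: 18:56 − 1:00 = 17:56 on Jun 3.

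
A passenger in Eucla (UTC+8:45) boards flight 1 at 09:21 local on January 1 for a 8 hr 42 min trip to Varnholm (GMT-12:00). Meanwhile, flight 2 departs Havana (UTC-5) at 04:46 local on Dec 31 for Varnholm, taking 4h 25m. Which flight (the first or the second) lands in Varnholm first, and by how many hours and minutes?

the second, by 19 hours 7 minutes

Flight 1 in UTC: 09:21 − 8:45 = 00:36 on Jan 1.
+8 hours and 42 minutes → arrive 09:18 UTC on Jan 1.
Flight 2 in UTC: 04:46 + 5:00 = 09:46 on Dec 31.
+4 hours and 25 minutes → arrive 14:11 UTC on Dec 31.
Flight 2 lands earlier by 19 hours 7 minutes.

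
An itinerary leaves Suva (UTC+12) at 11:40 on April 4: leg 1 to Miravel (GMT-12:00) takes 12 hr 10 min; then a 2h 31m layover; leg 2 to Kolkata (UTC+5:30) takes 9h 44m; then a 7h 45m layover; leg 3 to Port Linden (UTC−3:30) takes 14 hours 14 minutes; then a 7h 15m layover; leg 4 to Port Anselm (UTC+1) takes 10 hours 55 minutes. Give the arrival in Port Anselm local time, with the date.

17:14 on Apr 6

Convert departure to UTC: 11:40 − 12:00 = 23:40 UTC on Apr 3.
Add 12 hours and 10 minutes leg 1 → 11:50 UTC (Apr 4).
Add 2 hours 31 minutes layover in Miravel → 14:21 UTC.
Add 9 hours 44 minutes leg 2 → 00:05 UTC (Apr 5).
Add 7 hours and 45 minutes layover in Kolkata → 07:50 UTC.
Add 14 hours and 14 minutes leg 3 → 22:04 UTC.
Add 7 hours 15 minutes layover in Port Linden → 05:19 UTC (Apr 6).
Add 10 hours 55 minutes leg 4 → 16:14 UTC.
Port Anselm is UTC+1:00, so local arrival = 16:14 + 1:00 = 17:14 on Apr 6.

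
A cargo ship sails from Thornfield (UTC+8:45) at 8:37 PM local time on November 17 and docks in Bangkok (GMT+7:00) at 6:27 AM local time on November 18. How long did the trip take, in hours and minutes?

11 hours 35 minutes

Departure in UTC: 8:37 PM − 8:45 = 11:52 AM on Nov 17.
Arrival in UTC: 6:27 AM − 7:00 = 11:27 PM on Nov 17.
Elapsed = 11:27 PM − 11:52 AM = 11 hours 35 minutes.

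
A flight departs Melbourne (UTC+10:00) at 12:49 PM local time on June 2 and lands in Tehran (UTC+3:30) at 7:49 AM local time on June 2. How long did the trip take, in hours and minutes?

Departure in UTC: 12:49 PM − 10:00 = 2:49 AM on Jun 2.
Arrival in UTC: 7:49 AM − 3:30 = 4:19 AM on Jun 2.
Elapsed = 4:19 AM − 2:49 AM = 1 hour 30 minutes.

1 hour 30 minutes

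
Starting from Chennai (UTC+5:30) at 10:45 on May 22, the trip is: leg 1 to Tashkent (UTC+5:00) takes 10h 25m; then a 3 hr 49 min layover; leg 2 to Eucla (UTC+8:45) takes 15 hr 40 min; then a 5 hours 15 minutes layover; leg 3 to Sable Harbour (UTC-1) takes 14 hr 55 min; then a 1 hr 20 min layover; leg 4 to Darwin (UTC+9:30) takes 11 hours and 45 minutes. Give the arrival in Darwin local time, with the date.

Convert departure to UTC: 10:45 − 5:30 = 05:15 UTC on May 22.
Add 10 hours and 25 minutes leg 1 → 15:40 UTC.
Add 3 hours and 49 minutes layover in Tashkent → 19:29 UTC.
Add 15 hours and 40 minutes leg 2 → 11:09 UTC (May 23).
Add 5 hours 15 minutes layover in Eucla → 16:24 UTC.
Add 14 hours and 55 minutes leg 3 → 07:19 UTC (May 24).
Add 1 hour 20 minutes layover in Sable Harbour → 08:39 UTC.
Add 11 hours and 45 minutes leg 4 → 20:24 UTC.
Darwin is UTC+9:30, so local arrival = 20:24 + 9:30 = 05:54 on May 25.

05:54 on May 25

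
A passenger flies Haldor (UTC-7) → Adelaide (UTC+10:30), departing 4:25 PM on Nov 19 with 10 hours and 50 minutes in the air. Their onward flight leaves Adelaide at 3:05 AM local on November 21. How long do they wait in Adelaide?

6 hours 20 minutes

Convert departure to UTC: 4:25 PM + 7:00 = 11:25 PM UTC on Nov 19.
Add 10 hours 50 minutes flight time → 10:15 AM UTC (Nov 20).
Adelaide is UTC+10:30, so local arrival = 10:15 AM + 10:30 = 8:45 PM on Nov 20.
Layover = 3:05 AM − 8:45 PM (+1 day) = 6 hours 20 minutes.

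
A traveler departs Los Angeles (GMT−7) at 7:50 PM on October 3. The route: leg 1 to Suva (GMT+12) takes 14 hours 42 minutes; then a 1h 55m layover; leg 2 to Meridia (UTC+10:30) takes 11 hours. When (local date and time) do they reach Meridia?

Convert departure to UTC: 7:50 PM + 7:00 = 2:50 AM UTC on Oct 4.
Add 14 hours and 42 minutes leg 1 → 5:32 PM UTC.
Add 1 hour 55 minutes layover in Suva → 7:27 PM UTC.
Add 11 hours leg 2 → 6:27 AM UTC (Oct 5).
Meridia is UTC+10:30, so local arrival = 6:27 AM + 10:30 = 4:57 PM on Oct 5.

4:57 PM on Oct 5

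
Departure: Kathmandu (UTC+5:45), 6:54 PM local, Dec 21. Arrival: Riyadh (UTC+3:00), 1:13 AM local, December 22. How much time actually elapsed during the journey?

9 hours 4 minutes

Riyadh is 2:45 behind Kathmandu.
Clock-face elapsed time (ignoring zones) is 6 hours 19 minutes.
Actual elapsed = 6 hours 19 minutes + 2:45 = 9 hours 4 minutes.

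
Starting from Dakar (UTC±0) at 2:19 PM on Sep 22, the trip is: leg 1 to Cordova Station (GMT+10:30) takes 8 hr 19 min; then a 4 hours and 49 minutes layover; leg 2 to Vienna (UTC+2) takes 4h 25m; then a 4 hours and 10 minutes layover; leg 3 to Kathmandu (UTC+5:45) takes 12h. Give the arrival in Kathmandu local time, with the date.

Dakar is at UTC+0, so departure is already 2:19 PM UTC on Sep 22.
Add 8 hours 19 minutes leg 1 → 10:38 PM UTC.
Add 4 hours and 49 minutes layover in Cordova Station → 3:27 AM UTC (Sep 23).
Add 4 hours and 25 minutes leg 2 → 7:52 AM UTC.
Add 4 hours 10 minutes layover in Vienna → 12:02 PM UTC.
Add 12 hours leg 3 → 12:02 AM UTC (Sep 24).
Kathmandu is UTC+5:45, so local arrival = 12:02 AM + 5:45 = 5:47 AM on Sep 24.

5:47 AM on September 24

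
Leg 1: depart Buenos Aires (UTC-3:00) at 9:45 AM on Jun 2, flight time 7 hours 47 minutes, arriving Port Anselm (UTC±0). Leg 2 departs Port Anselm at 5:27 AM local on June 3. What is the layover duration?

Convert departure to UTC: 9:45 AM + 3:00 = 12:45 PM UTC on Jun 2.
Add 7 hours 47 minutes flight time → 8:32 PM UTC.
Port Anselm is UTC+0, so local arrival is the same: 8:32 PM on Jun 2.
Layover = 5:27 AM − 8:32 PM (+1 day) = 8 hours 55 minutes.

8 hours 55 minutes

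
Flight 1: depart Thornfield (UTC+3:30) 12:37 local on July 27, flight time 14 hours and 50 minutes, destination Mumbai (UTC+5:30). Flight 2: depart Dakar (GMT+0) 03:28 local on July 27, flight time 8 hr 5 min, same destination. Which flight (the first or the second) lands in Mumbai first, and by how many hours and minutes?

the second, by 12 hours 24 minutes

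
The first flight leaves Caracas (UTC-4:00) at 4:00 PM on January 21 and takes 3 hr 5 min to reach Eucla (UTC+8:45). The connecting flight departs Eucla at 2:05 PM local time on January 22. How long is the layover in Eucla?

Convert departure to UTC: 4:00 PM + 4:00 = 8:00 PM UTC on Jan 21.
Add 3 hours 5 minutes flight time → 11:05 PM UTC.
Eucla is UTC+8:45, so local arrival = 11:05 PM + 8:45 = 7:50 AM on Jan 22.
Layover = 2:05 PM − 7:50 AM = 6 hours 15 minutes.

6 hours 15 minutes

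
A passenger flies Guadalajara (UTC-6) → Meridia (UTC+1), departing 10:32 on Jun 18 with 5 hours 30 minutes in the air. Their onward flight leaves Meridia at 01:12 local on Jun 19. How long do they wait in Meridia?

2 hours 10 minutes

Convert departure to UTC: 10:32 + 6:00 = 16:32 UTC on Jun 18.
Add 5 hours and 30 minutes flight time → 22:02 UTC.
Meridia is UTC+1:00, so local arrival = 22:02 + 1:00 = 23:02 on Jun 18.
Layover = 01:12 − 23:02 (+1 day) = 2 hours 10 minutes.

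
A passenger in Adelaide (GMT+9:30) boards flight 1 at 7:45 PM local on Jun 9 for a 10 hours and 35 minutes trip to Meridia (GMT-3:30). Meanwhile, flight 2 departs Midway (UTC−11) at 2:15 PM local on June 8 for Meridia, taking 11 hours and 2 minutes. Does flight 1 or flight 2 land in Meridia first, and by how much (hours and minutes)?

the second, by 8 hours 33 minutes

Flight 1 in UTC: 7:45 PM − 9:30 = 10:15 AM on Jun 9.
+10 hours and 35 minutes → arrive 8:50 PM UTC on Jun 9.
Flight 2 in UTC: 2:15 PM + 11:00 = 1:15 AM on Jun 9.
+11 hours and 2 minutes → arrive 12:17 PM UTC on Jun 9.
Flight 2 lands earlier by 8 hours 33 minutes.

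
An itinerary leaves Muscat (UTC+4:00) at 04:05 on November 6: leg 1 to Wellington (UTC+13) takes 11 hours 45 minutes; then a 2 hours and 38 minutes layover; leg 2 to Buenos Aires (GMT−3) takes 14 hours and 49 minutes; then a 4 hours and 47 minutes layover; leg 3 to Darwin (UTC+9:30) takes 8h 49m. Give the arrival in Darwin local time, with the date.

Convert departure to UTC: 04:05 − 4:00 = 00:05 UTC on Nov 6.
Add 11 hours 45 minutes leg 1 → 11:50 UTC.
Add 2 hours 38 minutes layover in Wellington → 14:28 UTC.
Add 14 hours 49 minutes leg 2 → 05:17 UTC (Nov 7).
Add 4 hours and 47 minutes layover in Buenos Aires → 10:04 UTC.
Add 8 hours and 49 minutes leg 3 → 18:53 UTC.
Darwin is UTC+9:30, so local arrival = 18:53 + 9:30 = 04:23 on Nov 8.

04:23 on Nov 8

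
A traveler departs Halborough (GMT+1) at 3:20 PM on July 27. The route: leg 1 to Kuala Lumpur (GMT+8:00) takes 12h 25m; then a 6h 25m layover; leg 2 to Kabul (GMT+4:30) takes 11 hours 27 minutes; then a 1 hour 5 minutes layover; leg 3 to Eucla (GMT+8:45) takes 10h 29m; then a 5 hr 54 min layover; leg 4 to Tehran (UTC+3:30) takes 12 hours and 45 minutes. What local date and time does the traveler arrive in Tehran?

6:20 AM on Jul 30

Convert departure to UTC: 3:20 PM − 1:00 = 2:20 PM UTC on Jul 27.
Add 12 hours and 25 minutes leg 1 → 2:45 AM UTC (Jul 28).
Add 6 hours 25 minutes layover in Kuala Lumpur → 9:10 AM UTC.
Add 11 hours 27 minutes leg 2 → 8:37 PM UTC.
Add 1 hour and 5 minutes layover in Kabul → 9:42 PM UTC.
Add 10 hours and 29 minutes leg 3 → 8:11 AM UTC (Jul 29).
Add 5 hours 54 minutes layover in Eucla → 2:05 PM UTC.
Add 12 hours and 45 minutes leg 4 → 2:50 AM UTC (Jul 30).
Tehran is UTC+3:30, so local arrival = 2:50 AM + 3:30 = 6:20 AM on Jul 30.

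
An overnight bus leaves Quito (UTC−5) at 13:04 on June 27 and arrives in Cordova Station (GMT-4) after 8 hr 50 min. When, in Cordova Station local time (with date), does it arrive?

Convert departure to UTC: 13:04 + 5:00 = 18:04 UTC on Jun 27.
Add 8 hours 50 minutes travel time → 02:54 UTC (Jun 28).
Cordova Station is UTC−4:00, so local arrival = 02:54 − 4:00 = 22:54 on Jun 27.

22:54 on June 27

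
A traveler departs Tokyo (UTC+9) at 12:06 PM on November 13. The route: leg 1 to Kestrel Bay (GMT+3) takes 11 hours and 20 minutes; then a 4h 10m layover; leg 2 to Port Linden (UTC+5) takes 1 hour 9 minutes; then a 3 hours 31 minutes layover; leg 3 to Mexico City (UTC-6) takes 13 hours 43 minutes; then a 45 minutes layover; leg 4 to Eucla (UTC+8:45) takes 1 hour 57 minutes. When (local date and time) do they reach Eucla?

12:26 AM on November 15

Convert departure to UTC: 12:06 PM − 9:00 = 3:06 AM UTC on Nov 13.
Add 11 hours 20 minutes leg 1 → 2:26 PM UTC.
Add 4 hours and 10 minutes layover in Kestrel Bay → 6:36 PM UTC.
Add 1 hour and 9 minutes leg 2 → 7:45 PM UTC.
Add 3 hours 31 minutes layover in Port Linden → 11:16 PM UTC.
Add 13 hours and 43 minutes leg 3 → 12:59 PM UTC (Nov 14).
Add 45 minutes layover in Mexico City → 1:44 PM UTC.
Add 1 hour and 57 minutes leg 4 → 3:41 PM UTC.
Eucla is UTC+8:45, so local arrival = 3:41 PM + 8:45 = 12:26 AM on Nov 15.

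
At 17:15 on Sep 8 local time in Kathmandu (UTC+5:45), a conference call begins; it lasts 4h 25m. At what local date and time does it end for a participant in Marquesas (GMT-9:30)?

06:25 on September 8

Convert start to UTC: 17:15 − 5:45 = 11:30 UTC on Sep 8.
Add 4 hours 25 minutes duration → 15:55 UTC.
Marquesas is UTC−9:30, so local end time = 15:55 − 9:30 = 06:25 on Sep 8.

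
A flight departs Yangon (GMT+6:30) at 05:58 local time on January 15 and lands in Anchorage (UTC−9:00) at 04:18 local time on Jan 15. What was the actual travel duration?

13 hours 50 minutes

Departure in UTC: 05:58 − 6:30 = 23:28 on Jan 14.
Arrival in UTC: 04:18 + 9:00 = 13:18 on Jan 15.
Elapsed = 13:18 − 23:28 (+1 day) = 13 hours 50 minutes.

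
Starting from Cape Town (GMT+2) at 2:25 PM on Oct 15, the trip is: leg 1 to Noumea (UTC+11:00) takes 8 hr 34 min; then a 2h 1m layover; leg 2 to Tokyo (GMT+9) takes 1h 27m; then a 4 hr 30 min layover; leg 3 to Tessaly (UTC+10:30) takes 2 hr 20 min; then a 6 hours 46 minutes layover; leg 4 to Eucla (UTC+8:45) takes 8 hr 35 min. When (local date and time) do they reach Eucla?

Convert departure to UTC: 2:25 PM − 2:00 = 12:25 PM UTC on Oct 15.
Add 8 hours 34 minutes leg 1 → 8:59 PM UTC.
Add 2 hours 1 minute layover in Noumea → 11:00 PM UTC.
Add 1 hour 27 minutes leg 2 → 12:27 AM UTC (Oct 16).
Add 4 hours and 30 minutes layover in Tokyo → 4:57 AM UTC.
Add 2 hours 20 minutes leg 3 → 7:17 AM UTC.
Add 6 hours 46 minutes layover in Tessaly → 2:03 PM UTC.
Add 8 hours and 35 minutes leg 4 → 10:38 PM UTC.
Eucla is UTC+8:45, so local arrival = 10:38 PM + 8:45 = 7:23 AM on Oct 17.

7:23 AM on October 17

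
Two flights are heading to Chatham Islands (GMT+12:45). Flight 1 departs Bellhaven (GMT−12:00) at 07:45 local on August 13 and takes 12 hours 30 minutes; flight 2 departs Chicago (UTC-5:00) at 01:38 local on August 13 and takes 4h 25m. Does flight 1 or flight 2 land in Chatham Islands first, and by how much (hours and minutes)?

Flight 1 in UTC: 07:45 + 12:00 = 19:45 on Aug 13.
+12 hours 30 minutes → arrive 08:15 UTC on Aug 14.
Flight 2 in UTC: 01:38 + 5:00 = 06:38 on Aug 13.
+4 hours and 25 minutes → arrive 11:03 UTC on Aug 13.
Flight 2 lands earlier by 21 hours 12 minutes.

the second, by 21 hours 12 minutes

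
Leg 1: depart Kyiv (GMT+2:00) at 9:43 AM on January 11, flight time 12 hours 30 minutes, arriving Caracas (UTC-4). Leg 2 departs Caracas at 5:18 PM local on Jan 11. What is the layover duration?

Convert departure to UTC: 9:43 AM − 2:00 = 7:43 AM UTC on Jan 11.
Add 12 hours 30 minutes flight time → 8:13 PM UTC.
Caracas is UTC−4:00, so local arrival = 8:13 PM − 4:00 = 4:13 PM on Jan 11.
Layover = 5:18 PM − 4:13 PM = 1 hour 5 minutes.

1 hour 5 minutes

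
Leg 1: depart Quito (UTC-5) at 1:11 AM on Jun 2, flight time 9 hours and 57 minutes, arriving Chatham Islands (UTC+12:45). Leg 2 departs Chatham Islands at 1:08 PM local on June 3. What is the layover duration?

8 hours 15 minutes

Convert departure to UTC: 1:11 AM + 5:00 = 6:11 AM UTC on Jun 2.
Add 9 hours and 57 minutes flight time → 4:08 PM UTC.
Chatham Islands is UTC+12:45, so local arrival = 4:08 PM + 12:45 = 4:53 AM on Jun 3.
Layover = 1:08 PM − 4:53 AM = 8 hours 15 minutes.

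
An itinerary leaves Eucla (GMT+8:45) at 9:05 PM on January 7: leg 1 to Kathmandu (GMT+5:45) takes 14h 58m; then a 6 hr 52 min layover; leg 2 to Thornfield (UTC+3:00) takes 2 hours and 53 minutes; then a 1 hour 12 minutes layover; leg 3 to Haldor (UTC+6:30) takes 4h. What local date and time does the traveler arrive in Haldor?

12:45 AM on Jan 9

Convert departure to UTC: 9:05 PM − 8:45 = 12:20 PM UTC on Jan 7.
Add 14 hours and 58 minutes leg 1 → 3:18 AM UTC (Jan 8).
Add 6 hours and 52 minutes layover in Kathmandu → 10:10 AM UTC.
Add 2 hours and 53 minutes leg 2 → 1:03 PM UTC.
Add 1 hour and 12 minutes layover in Thornfield → 2:15 PM UTC.
Add 4 hours leg 3 → 6:15 PM UTC.
Haldor is UTC+6:30, so local arrival = 6:15 PM + 6:30 = 12:45 AM on Jan 9.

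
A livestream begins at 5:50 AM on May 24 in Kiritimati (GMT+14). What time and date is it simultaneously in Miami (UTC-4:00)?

11:50 AM on May 23

Miami is 18:00 behind Kiritimati.
Shift by the zone difference: 5:50 AM − 18:00 = 11:50 AM on May 23 in Miami.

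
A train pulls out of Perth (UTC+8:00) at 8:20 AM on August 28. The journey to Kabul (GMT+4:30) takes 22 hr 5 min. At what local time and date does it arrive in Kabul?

Kabul is 3:30 behind Perth.
After 22 hours and 5 minutes it is 6:25 AM (Aug 29) in Perth.
Shift by the zone difference: 6:25 AM − 3:30 = 2:55 AM on Aug 29 in Kabul.

2:55 AM on Aug 29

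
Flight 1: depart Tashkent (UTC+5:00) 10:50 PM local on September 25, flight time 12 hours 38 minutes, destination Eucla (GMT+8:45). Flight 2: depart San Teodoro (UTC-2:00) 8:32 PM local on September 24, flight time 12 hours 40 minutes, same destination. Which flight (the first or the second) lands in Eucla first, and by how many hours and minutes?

Flight 1 in UTC: 10:50 PM − 5:00 = 5:50 PM on Sep 25.
+12 hours 38 minutes → arrive 6:28 AM UTC on Sep 26.
Flight 2 in UTC: 8:32 PM + 2:00 = 10:32 PM on Sep 24.
+12 hours 40 minutes → arrive 11:12 AM UTC on Sep 25.
Flight 2 lands earlier by 19 hours 16 minutes.

the second, by 19 hours 16 minutes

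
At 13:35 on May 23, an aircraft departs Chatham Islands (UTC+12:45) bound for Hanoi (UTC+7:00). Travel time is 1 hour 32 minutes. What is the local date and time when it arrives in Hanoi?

Hanoi is 5:45 behind Chatham Islands.
After 1 hour 32 minutes it is 15:07 in Chatham Islands.
Shift by the zone difference: 15:07 − 5:45 = 09:22 on May 23 in Hanoi.

09:22 on May 23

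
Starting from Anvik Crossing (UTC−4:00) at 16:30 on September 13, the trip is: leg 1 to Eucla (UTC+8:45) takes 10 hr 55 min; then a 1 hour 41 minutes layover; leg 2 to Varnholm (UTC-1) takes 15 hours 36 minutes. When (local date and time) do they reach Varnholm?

Convert departure to UTC: 16:30 + 4:00 = 20:30 UTC on Sep 13.
Add 10 hours and 55 minutes leg 1 → 07:25 UTC (Sep 14).
Add 1 hour and 41 minutes layover in Eucla → 09:06 UTC.
Add 15 hours 36 minutes leg 2 → 00:42 UTC (Sep 15).
Varnholm is UTC−1:00, so local arrival = 00:42 − 1:00 = 23:42 on Sep 14.

23:42 on September 14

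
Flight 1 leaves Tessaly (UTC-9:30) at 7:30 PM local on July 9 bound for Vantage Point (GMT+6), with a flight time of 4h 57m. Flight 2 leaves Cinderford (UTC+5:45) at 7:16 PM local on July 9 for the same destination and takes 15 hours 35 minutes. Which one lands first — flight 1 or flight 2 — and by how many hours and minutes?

the second, by 4 hours 51 minutes

Flight 1 in UTC: 7:30 PM + 9:30 = 5:00 AM on Jul 10.
+4 hours and 57 minutes → arrive 9:57 AM UTC on Jul 10.
Flight 2 in UTC: 7:16 PM − 5:45 = 1:31 PM on Jul 9.
+15 hours 35 minutes → arrive 5:06 AM UTC on Jul 10.
Flight 2 lands earlier by 4 hours 51 minutes.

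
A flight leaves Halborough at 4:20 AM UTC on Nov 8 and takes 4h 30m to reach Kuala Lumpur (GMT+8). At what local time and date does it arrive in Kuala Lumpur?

4:50 PM on November 8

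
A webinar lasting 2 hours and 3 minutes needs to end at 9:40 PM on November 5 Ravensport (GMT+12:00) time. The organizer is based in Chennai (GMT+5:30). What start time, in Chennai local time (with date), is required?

1:07 PM on November 5

Target end time in UTC: 9:40 PM − 12:00 = 9:40 AM on Nov 5.
Subtract 2 hours and 3 minutes → start 7:37 AM UTC on Nov 5.
Chennai is UTC+5:30: 7:37 AM + 5:30 = 1:07 PM on Nov 5.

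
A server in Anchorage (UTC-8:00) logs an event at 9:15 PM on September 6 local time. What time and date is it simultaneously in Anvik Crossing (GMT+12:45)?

In UTC: 9:15 PM + 8:00 = 5:15 AM on Sep 7.
Anvik Crossing is UTC+12:45: 5:15 AM + 12:45 = 6:00 PM on Sep 7.

6:00 PM on September 7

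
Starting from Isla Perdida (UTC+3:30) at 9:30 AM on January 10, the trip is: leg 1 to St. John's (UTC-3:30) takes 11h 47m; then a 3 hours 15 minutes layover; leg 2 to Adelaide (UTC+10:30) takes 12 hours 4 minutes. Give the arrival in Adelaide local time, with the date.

7:36 PM on January 11

Convert departure to UTC: 9:30 AM − 3:30 = 6:00 AM UTC on Jan 10.
Add 11 hours 47 minutes leg 1 → 5:47 PM UTC.
Add 3 hours 15 minutes layover in St. John's → 9:02 PM UTC.
Add 12 hours 4 minutes leg 2 → 9:06 AM UTC (Jan 11).
Adelaide is UTC+10:30, so local arrival = 9:06 AM + 10:30 = 7:36 PM on Jan 11.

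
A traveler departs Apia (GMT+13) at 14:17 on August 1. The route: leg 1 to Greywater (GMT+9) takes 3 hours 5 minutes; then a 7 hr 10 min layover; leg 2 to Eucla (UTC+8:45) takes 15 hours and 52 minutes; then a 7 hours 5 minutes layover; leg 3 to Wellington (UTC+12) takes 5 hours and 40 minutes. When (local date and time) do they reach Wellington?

Convert departure to UTC: 14:17 − 13:00 = 01:17 UTC on Aug 1.
Add 3 hours and 5 minutes leg 1 → 04:22 UTC.
Add 7 hours and 10 minutes layover in Greywater → 11:32 UTC.
Add 15 hours 52 minutes leg 2 → 03:24 UTC (Aug 2).
Add 7 hours 5 minutes layover in Eucla → 10:29 UTC.
Add 5 hours 40 minutes leg 3 → 16:09 UTC.
Wellington is UTC+12:00, so local arrival = 16:09 + 12:00 = 04:09 on Aug 3.

04:09 on August 3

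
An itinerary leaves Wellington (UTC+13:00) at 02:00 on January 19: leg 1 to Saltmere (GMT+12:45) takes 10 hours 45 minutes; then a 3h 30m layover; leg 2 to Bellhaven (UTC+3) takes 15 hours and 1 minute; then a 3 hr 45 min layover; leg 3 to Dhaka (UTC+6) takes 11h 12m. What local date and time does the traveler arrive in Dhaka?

Convert departure to UTC: 02:00 − 13:00 = 13:00 UTC on Jan 18.
Add 10 hours and 45 minutes leg 1 → 23:45 UTC.
Add 3 hours and 30 minutes layover in Saltmere → 03:15 UTC (Jan 19).
Add 15 hours and 1 minute leg 2 → 18:16 UTC.
Add 3 hours and 45 minutes layover in Bellhaven → 22:01 UTC.
Add 11 hours 12 minutes leg 3 → 09:13 UTC (Jan 20).
Dhaka is UTC+6:00, so local arrival = 09:13 + 6:00 = 15:13 on Jan 20.

15:13 on January 20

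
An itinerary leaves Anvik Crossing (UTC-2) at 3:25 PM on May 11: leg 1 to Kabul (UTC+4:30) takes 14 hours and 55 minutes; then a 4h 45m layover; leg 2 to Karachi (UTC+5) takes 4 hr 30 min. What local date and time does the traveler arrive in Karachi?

10:35 PM on May 12

Convert departure to UTC: 3:25 PM + 2:00 = 5:25 PM UTC on May 11.
Add 14 hours 55 minutes leg 1 → 8:20 AM UTC (May 12).
Add 4 hours 45 minutes layover in Kabul → 1:05 PM UTC.
Add 4 hours and 30 minutes leg 2 → 5:35 PM UTC.
Karachi is UTC+5:00, so local arrival = 5:35 PM + 5:00 = 10:35 PM on May 12.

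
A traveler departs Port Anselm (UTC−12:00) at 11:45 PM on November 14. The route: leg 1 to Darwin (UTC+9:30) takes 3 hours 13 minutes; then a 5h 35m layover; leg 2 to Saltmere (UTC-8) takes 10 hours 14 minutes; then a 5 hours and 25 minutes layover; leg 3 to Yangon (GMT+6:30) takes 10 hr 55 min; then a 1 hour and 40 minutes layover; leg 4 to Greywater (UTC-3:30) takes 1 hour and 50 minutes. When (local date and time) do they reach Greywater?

11:07 PM on November 16

Convert departure to UTC: 11:45 PM + 12:00 = 11:45 AM UTC on Nov 15.
Add 3 hours 13 minutes leg 1 → 2:58 PM UTC.
Add 5 hours 35 minutes layover in Darwin → 8:33 PM UTC.
Add 10 hours 14 minutes leg 2 → 6:47 AM UTC (Nov 16).
Add 5 hours 25 minutes layover in Saltmere → 12:12 PM UTC.
Add 10 hours 55 minutes leg 3 → 11:07 PM UTC.
Add 1 hour and 40 minutes layover in Yangon → 12:47 AM UTC (Nov 17).
Add 1 hour 50 minutes leg 4 → 2:37 AM UTC.
Greywater is UTC−3:30, so local arrival = 2:37 AM − 3:30 = 11:07 PM on Nov 16.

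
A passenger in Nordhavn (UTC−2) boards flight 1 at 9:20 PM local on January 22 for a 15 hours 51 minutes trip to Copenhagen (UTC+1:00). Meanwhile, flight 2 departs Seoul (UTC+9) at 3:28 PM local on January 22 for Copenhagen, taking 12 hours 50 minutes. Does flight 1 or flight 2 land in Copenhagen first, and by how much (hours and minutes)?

Flight 1 in UTC: 9:20 PM + 2:00 = 11:20 PM on Jan 22.
+15 hours and 51 minutes → arrive 3:11 PM UTC on Jan 23.
Flight 2 in UTC: 3:28 PM − 9:00 = 6:28 AM on Jan 22.
+12 hours and 50 minutes → arrive 7:18 PM UTC on Jan 22.
Flight 2 lands earlier by 19 hours 53 minutes.

the second, by 19 hours 53 minutes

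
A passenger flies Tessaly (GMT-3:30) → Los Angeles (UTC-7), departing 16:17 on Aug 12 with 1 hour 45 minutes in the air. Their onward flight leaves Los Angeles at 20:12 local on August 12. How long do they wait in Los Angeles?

5 hours 40 minutes

Convert departure to UTC: 16:17 + 3:30 = 19:47 UTC on Aug 12.
Add 1 hour 45 minutes flight time → 21:32 UTC.
Los Angeles is UTC−7:00, so local arrival = 21:32 − 7:00 = 14:32 on Aug 12.
Layover = 20:12 − 14:32 = 5 hours 40 minutes.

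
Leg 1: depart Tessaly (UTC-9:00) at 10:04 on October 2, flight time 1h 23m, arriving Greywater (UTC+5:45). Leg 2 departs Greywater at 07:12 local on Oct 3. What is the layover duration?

5 hours

Convert departure to UTC: 10:04 + 9:00 = 19:04 UTC on Oct 2.
Add 1 hour 23 minutes flight time → 20:27 UTC.
Greywater is UTC+5:45, so local arrival = 20:27 + 5:45 = 02:12 on Oct 3.
Layover = 07:12 − 02:12 = 5 hours.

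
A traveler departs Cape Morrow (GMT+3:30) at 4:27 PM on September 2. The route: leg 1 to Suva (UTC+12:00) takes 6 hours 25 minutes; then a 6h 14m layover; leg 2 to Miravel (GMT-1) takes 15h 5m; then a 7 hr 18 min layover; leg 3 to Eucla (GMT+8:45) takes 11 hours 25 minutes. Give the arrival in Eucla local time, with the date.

Convert departure to UTC: 4:27 PM − 3:30 = 12:57 PM UTC on Sep 2.
Add 6 hours 25 minutes leg 1 → 7:22 PM UTC.
Add 6 hours 14 minutes layover in Suva → 1:36 AM UTC (Sep 3).
Add 15 hours and 5 minutes leg 2 → 4:41 PM UTC.
Add 7 hours 18 minutes layover in Miravel → 11:59 PM UTC.
Add 11 hours 25 minutes leg 3 → 11:24 AM UTC (Sep 4).
Eucla is UTC+8:45, so local arrival = 11:24 AM + 8:45 = 8:09 PM on Sep 4.

8:09 PM on Sep 4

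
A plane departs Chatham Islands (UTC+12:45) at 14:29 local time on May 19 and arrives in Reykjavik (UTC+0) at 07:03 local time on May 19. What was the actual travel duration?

5 hours 19 minutes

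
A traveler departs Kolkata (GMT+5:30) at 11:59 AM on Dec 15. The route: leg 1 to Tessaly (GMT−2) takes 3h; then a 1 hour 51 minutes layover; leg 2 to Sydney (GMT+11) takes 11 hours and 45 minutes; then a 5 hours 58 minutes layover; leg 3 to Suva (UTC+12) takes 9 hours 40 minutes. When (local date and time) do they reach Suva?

2:43 AM on December 17

Convert departure to UTC: 11:59 AM − 5:30 = 6:29 AM UTC on Dec 15.
Add 3 hours leg 1 → 9:29 AM UTC.
Add 1 hour and 51 minutes layover in Tessaly → 11:20 AM UTC.
Add 11 hours 45 minutes leg 2 → 11:05 PM UTC.
Add 5 hours and 58 minutes layover in Sydney → 5:03 AM UTC (Dec 16).
Add 9 hours 40 minutes leg 3 → 2:43 PM UTC.
Suva is UTC+12:00, so local arrival = 2:43 PM + 12:00 = 2:43 AM on Dec 17.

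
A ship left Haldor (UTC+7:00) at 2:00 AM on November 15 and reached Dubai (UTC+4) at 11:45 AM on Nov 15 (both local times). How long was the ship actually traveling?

Departure in UTC: 2:00 AM − 7:00 = 7:00 PM on Nov 14.
Arrival in UTC: 11:45 AM − 4:00 = 7:45 AM on Nov 15.
Elapsed = 7:45 AM − 7:00 PM (+1 day) = 12 hours 45 minutes.

12 hours 45 minutes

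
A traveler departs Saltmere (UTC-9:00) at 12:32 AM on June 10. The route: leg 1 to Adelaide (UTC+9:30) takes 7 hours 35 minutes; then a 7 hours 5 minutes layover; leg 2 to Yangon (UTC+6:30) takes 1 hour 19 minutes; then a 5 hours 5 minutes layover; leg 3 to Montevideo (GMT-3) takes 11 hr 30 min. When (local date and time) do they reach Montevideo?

3:06 PM on June 11

Convert departure to UTC: 12:32 AM + 9:00 = 9:32 AM UTC on Jun 10.
Add 7 hours and 35 minutes leg 1 → 5:07 PM UTC.
Add 7 hours 5 minutes layover in Adelaide → 12:12 AM UTC (Jun 11).
Add 1 hour and 19 minutes leg 2 → 1:31 AM UTC.
Add 5 hours 5 minutes layover in Yangon → 6:36 AM UTC.
Add 11 hours 30 minutes leg 3 → 6:06 PM UTC.
Montevideo is UTC−3:00, so local arrival = 6:06 PM − 3:00 = 3:06 PM on Jun 11.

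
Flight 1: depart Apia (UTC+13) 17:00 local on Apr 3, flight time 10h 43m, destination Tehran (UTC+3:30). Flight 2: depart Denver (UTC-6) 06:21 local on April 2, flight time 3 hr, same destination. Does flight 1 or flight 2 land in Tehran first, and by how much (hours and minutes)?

Flight 1 in UTC: 17:00 − 13:00 = 04:00 on Apr 3.
+10 hours 43 minutes → arrive 14:43 UTC on Apr 3.
Flight 2 in UTC: 06:21 + 6:00 = 12:21 on Apr 2.
+3 hours → arrive 15:21 UTC on Apr 2.
Flight 2 lands earlier by 23 hours 22 minutes.

the second, by 23 hours 22 minutes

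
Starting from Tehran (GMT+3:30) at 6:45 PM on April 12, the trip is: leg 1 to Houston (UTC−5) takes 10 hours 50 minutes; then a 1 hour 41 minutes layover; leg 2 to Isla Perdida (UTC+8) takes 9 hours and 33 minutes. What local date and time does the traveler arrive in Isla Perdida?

9:19 PM on April 13

Convert departure to UTC: 6:45 PM − 3:30 = 3:15 PM UTC on Apr 12.
Add 10 hours 50 minutes leg 1 → 2:05 AM UTC (Apr 13).
Add 1 hour and 41 minutes layover in Houston → 3:46 AM UTC.
Add 9 hours and 33 minutes leg 2 → 1:19 PM UTC.
Isla Perdida is UTC+8:00, so local arrival = 1:19 PM + 8:00 = 9:19 PM on Apr 13.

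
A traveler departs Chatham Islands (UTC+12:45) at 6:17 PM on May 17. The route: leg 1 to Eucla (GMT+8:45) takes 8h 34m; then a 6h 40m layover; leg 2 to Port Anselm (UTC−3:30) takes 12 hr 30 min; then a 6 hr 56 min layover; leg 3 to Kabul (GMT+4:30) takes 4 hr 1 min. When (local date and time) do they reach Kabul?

Convert departure to UTC: 6:17 PM − 12:45 = 5:32 AM UTC on May 17.
Add 8 hours 34 minutes leg 1 → 2:06 PM UTC.
Add 6 hours and 40 minutes layover in Eucla → 8:46 PM UTC.
Add 12 hours and 30 minutes leg 2 → 9:16 AM UTC (May 18).
Add 6 hours and 56 minutes layover in Port Anselm → 4:12 PM UTC.
Add 4 hours 1 minute leg 3 → 8:13 PM UTC.
Kabul is UTC+4:30, so local arrival = 8:13 PM + 4:30 = 12:43 AM on May 19.

12:43 AM on May 19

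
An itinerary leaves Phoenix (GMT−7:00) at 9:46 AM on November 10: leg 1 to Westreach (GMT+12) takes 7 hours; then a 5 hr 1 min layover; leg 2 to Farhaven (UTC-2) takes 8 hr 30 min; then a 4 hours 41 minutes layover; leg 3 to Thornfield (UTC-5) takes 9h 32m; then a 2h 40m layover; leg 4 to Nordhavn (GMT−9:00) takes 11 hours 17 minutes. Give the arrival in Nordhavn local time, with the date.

Convert departure to UTC: 9:46 AM + 7:00 = 4:46 PM UTC on Nov 10.
Add 7 hours leg 1 → 11:46 PM UTC.
Add 5 hours and 1 minute layover in Westreach → 4:47 AM UTC (Nov 11).
Add 8 hours and 30 minutes leg 2 → 1:17 PM UTC.
Add 4 hours 41 minutes layover in Farhaven → 5:58 PM UTC.
Add 9 hours 32 minutes leg 3 → 3:30 AM UTC (Nov 12).
Add 2 hours 40 minutes layover in Thornfield → 6:10 AM UTC.
Add 11 hours 17 minutes leg 4 → 5:27 PM UTC.
Nordhavn is UTC−9:00, so local arrival = 5:27 PM − 9:00 = 8:27 AM on Nov 12.

8:27 AM on November 12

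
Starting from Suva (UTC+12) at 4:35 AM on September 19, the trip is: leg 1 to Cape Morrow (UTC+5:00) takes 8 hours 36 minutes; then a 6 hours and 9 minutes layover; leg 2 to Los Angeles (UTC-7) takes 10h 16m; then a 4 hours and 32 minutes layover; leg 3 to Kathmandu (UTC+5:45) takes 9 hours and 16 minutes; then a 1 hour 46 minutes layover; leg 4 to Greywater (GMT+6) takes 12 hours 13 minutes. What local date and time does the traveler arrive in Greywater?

3:23 AM on September 21

Convert departure to UTC: 4:35 AM − 12:00 = 4:35 PM UTC on Sep 18.
Add 8 hours 36 minutes leg 1 → 1:11 AM UTC (Sep 19).
Add 6 hours and 9 minutes layover in Cape Morrow → 7:20 AM UTC.
Add 10 hours 16 minutes leg 2 → 5:36 PM UTC.
Add 4 hours 32 minutes layover in Los Angeles → 10:08 PM UTC.
Add 9 hours and 16 minutes leg 3 → 7:24 AM UTC (Sep 20).
Add 1 hour 46 minutes layover in Kathmandu → 9:10 AM UTC.
Add 12 hours and 13 minutes leg 4 → 9:23 PM UTC.
Greywater is UTC+6:00, so local arrival = 9:23 PM + 6:00 = 3:23 AM on Sep 21.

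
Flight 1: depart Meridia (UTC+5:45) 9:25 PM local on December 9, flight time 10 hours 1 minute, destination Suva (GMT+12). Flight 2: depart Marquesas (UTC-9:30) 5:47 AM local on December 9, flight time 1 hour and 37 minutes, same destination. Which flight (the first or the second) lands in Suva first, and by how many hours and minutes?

the second, by 8 hours 47 minutes

Flight 1 in UTC: 9:25 PM − 5:45 = 3:40 PM on Dec 9.
+10 hours 1 minute → arrive 1:41 AM UTC on Dec 10.
Flight 2 in UTC: 5:47 AM + 9:30 = 3:17 PM on Dec 9.
+1 hour 37 minutes → arrive 4:54 PM UTC on Dec 9.
Flight 2 lands earlier by 8 hours 47 minutes.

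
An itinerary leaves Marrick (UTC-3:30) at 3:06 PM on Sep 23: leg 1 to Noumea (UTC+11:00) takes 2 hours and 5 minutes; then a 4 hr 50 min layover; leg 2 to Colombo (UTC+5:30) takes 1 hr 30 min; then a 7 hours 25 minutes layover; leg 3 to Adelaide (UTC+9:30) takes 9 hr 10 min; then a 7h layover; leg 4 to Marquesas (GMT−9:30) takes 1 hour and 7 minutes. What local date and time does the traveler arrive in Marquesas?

Convert departure to UTC: 3:06 PM + 3:30 = 6:36 PM UTC on Sep 23.
Add 2 hours and 5 minutes leg 1 → 8:41 PM UTC.
Add 4 hours and 50 minutes layover in Noumea → 1:31 AM UTC (Sep 24).
Add 1 hour 30 minutes leg 2 → 3:01 AM UTC.
Add 7 hours and 25 minutes layover in Colombo → 10:26 AM UTC.
Add 9 hours and 10 minutes leg 3 → 7:36 PM UTC.
Add 7 hours layover in Adelaide → 2:36 AM UTC (Sep 25).
Add 1 hour and 7 minutes leg 4 → 3:43 AM UTC.
Marquesas is UTC−9:30, so local arrival = 3:43 AM − 9:30 = 6:13 PM on Sep 24.

6:13 PM on September 24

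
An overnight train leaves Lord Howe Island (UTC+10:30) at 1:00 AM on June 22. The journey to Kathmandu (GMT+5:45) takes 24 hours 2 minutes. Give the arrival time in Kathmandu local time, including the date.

8:17 PM on Jun 22

Convert departure to UTC: 1:00 AM − 10:30 = 2:30 PM UTC on Jun 21.
Add 24 hours 2 minutes travel time → 2:32 PM UTC (Jun 22).
Kathmandu is UTC+5:45, so local arrival = 2:32 PM + 5:45 = 8:17 PM on Jun 22.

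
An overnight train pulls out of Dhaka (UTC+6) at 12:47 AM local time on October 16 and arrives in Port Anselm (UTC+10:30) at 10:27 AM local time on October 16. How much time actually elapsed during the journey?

5 hours 10 minutes

Port Anselm is 4:30 ahead of Dhaka.
Clock-face elapsed time (ignoring zones) is 9 hours 40 minutes.
Actual elapsed = 9 hours 40 minutes − 4:30 = 5 hours 10 minutes.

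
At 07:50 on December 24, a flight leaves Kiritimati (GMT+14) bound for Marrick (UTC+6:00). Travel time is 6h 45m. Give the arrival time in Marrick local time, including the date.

06:35 on December 24

Convert departure to UTC: 07:50 − 14:00 = 17:50 UTC on Dec 23.
Add 6 hours 45 minutes travel time → 00:35 UTC (Dec 24).
Marrick is UTC+6:00, so local arrival = 00:35 + 6:00 = 06:35 on Dec 24.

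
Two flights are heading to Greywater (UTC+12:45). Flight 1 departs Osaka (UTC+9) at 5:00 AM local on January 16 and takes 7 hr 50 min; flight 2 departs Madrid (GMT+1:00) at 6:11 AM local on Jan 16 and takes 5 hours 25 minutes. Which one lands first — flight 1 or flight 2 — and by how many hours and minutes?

Flight 1 in UTC: 5:00 AM − 9:00 = 8:00 PM on Jan 15.
+7 hours and 50 minutes → arrive 3:50 AM UTC on Jan 16.
Flight 2 in UTC: 6:11 AM − 1:00 = 5:11 AM on Jan 16.
+5 hours 25 minutes → arrive 10:36 AM UTC on Jan 16.
Flight 1 lands earlier by 6 hours 46 minutes.

the first, by 6 hours 46 minutes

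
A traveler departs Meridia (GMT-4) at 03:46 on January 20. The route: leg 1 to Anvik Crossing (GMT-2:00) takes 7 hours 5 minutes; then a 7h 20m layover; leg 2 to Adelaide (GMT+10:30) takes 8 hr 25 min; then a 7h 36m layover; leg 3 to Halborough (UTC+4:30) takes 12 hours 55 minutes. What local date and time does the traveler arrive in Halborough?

Convert departure to UTC: 03:46 + 4:00 = 07:46 UTC on Jan 20.
Add 7 hours 5 minutes leg 1 → 14:51 UTC.
Add 7 hours and 20 minutes layover in Anvik Crossing → 22:11 UTC.
Add 8 hours and 25 minutes leg 2 → 06:36 UTC (Jan 21).
Add 7 hours 36 minutes layover in Adelaide → 14:12 UTC.
Add 12 hours 55 minutes leg 3 → 03:07 UTC (Jan 22).
Halborough is UTC+4:30, so local arrival = 03:07 + 4:30 = 07:37 on Jan 22.

07:37 on January 22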